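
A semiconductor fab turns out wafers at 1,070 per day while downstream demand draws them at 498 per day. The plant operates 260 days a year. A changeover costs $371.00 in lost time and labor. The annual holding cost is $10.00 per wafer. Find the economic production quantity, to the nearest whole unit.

Annual demand D = 498 × 260 = 129,480.
Production build-up factor (1 − d/p) = 1 − 498/1,070 = 0.5346.
Q* = √(2DS / (H(1 − d/p))) = √(2 × 129,480 × 371 / (10 × 0.5346)).
= √(96,074,160 / 5.3458) ≈ 4239.329.

Q* ≈ 4,239 wafers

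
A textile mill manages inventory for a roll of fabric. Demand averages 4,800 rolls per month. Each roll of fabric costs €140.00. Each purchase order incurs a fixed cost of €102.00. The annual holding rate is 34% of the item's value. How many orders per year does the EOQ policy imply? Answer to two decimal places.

Annual demand D = 4,800 × 12 = 57,600.
Holding cost H = 0.34 × €140.00 = €47.6000 per unit per year.
Q* = √(2DS/H) = √(2 × 57,600 × 102 / 47.6) ≈ 496.85.
Orders per year = D / Q* = 57,600 / 496.85 ≈ 115.931.

N ≈ 115.93 orders per year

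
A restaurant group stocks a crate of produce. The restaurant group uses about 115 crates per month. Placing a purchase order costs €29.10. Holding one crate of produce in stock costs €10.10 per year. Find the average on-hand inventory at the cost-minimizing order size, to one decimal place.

Average inventory ≈ 44.6 crates

Annual demand D = 115 × 12 = 1,380.
Q* = √(2DS/H) = √(2 × 1,380 × 29.1 / 10.1) ≈ 89.17.
Average inventory = Q*/2 ≈ 89.17 / 2 = 44.587.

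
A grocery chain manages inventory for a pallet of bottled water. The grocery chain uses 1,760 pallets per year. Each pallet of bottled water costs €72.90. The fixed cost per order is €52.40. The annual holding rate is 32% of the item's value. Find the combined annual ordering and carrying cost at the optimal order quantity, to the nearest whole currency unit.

TC* ≈ €2,074

Holding cost H = 0.32 × €72.90 = €23.3280 per unit per year.
EOQ = √(2DS/H) = √(2 × 1,760 × 52.4 / 23.328) ≈ 88.92.
At Q*, ordering cost (D/Q*)S equals holding cost (Q*/2)H, each = √(DSH/2).
Minimum total = √(2DSH) = √(2 × 1,760 × 52.4 × 23.328) ≈ 2074.320.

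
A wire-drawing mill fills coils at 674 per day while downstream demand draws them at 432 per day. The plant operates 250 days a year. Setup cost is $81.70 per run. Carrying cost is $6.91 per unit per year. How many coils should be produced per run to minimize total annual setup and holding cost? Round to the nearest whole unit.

Annual demand D = 432 × 250 = 108,000.
Production build-up factor (1 − d/p) = 1 − 432/674 = 0.3591.
Q* = √(2DS / (H(1 − d/p))) = √(2 × 108,000 × 81.7 / (6.91 × 0.3591)).
= √(17,647,200 / 2.481) ≈ 2666.989.

Q* ≈ 2,667 coils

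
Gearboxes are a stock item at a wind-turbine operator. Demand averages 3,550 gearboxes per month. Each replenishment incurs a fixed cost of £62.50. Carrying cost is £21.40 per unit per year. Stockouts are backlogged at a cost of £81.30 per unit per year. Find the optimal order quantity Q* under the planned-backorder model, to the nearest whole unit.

Q* ≈ 561 gearboxes

Annual demand D = 3,550 × 12 = 42,600.
With planned backorders, Q* = √(2DS/H) · √((H+B)/B).
√(2DS/H) = √(2 × 42,600 × 62.5 / 21.4) = 498.830.
√((H+B)/B) = √((21.4+81.3)/81.3) = 1.1239.
Q* ≈ 560.651.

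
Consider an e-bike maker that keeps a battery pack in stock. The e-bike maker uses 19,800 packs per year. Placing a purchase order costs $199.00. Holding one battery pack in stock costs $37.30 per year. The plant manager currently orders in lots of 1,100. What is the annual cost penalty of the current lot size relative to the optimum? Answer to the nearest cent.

Extra cost ≈ $6,952.35 per year

EOQ = √(2DS/H) = √(2 × 19,800 × 199 / 37.3) ≈ 459.64.
Cost at Q* = (D/Q*)S + (Q*/2)H = √(2DSH) ≈ $17,144.65.
Cost at Q = 1,100: (19,800/1,100)×199 + (1,100/2)×37.3 = $3,582.00 + $20,515.00 = $24,097.00.
Excess = $24,097.00 − $17,144.65 = $6,952.35.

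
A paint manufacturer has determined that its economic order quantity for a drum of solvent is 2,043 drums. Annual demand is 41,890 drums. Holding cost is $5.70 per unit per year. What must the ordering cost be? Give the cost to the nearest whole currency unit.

S ≈ $284

The basic EOQ model gives Q* = √(2DS/H); rearrange for the unknown.
From Q* = √(2DS/H): S = Q*²H / (2D) = 2,043² × 5.7 / (2 × 41,890) = 283.9692.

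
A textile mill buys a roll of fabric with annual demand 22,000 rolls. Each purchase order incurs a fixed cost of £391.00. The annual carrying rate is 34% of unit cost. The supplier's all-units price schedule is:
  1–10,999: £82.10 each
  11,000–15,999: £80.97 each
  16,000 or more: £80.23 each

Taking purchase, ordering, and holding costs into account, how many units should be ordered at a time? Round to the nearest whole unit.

Holding cost per unit per year at price C is H = 0.34·C.
For each price level, check whether its EOQ is feasible; otherwise the best quantity at that price is the breakpoint.
EOQ at £82.10 = 785.1 (feasible in tier 1): TC = 22,000×£82.10 + (22,000/785.1)×391 + (785.1/2)×0.34×£82.10 = £1,828,114.21.
EOQ at £80.97 = 790.5 < 11000, so use break Q=11000: TC = 22,000×£80.97 + (22,000/11000.0)×391 + (11000.0/2)×0.34×£80.97 = £1,933,535.90.
EOQ at £80.23 = 794.2 < 16000, so use break Q=16000: TC = 22,000×£80.23 + (22,000/16000.0)×391 + (16000.0/2)×0.34×£80.23 = £1,983,823.23.
Lowest total cost is £1,828,114.21 at Q = 785.1.

Q* ≈ 785 rolls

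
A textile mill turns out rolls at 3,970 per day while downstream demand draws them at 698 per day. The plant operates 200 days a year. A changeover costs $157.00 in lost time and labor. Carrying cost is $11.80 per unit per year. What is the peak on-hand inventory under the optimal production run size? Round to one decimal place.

I_max ≈ 1,749.8 rolls

Annual demand D = 698 × 200 = 139,600.
Production build-up factor (1 − d/p) = 1 − 698/3,970 = 0.8242.
Q* = √(2DS / (H(1 − d/p))) = √(2 × 139,600 × 157 / (11.8 × 0.8242)).
= √(43,834,400 / 9.7253) ≈ 2123.025.
Maximum inventory = Q*(1 − d/p) = 2123.025 × 0.8242 ≈ 1749.758.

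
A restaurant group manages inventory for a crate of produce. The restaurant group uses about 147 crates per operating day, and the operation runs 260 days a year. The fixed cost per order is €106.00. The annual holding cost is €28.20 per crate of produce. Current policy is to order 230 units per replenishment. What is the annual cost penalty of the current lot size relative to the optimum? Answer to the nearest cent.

Extra cost ≈ €5,741.40 per year

Annual demand D = 147 × 260 = 38,220.
EOQ = √(2DS/H) = √(2 × 38,220 × 106 / 28.2) ≈ 536.03.
Cost at Q* = (D/Q*)S + (Q*/2)H = √(2DSH) ≈ €15,116.03.
Cost at Q = 230: (38,220/230)×106 + (230/2)×28.2 = €17,614.43 + €3,243.00 = €20,857.43.
Excess = €20,857.43 − €15,116.03 = €5,741.40.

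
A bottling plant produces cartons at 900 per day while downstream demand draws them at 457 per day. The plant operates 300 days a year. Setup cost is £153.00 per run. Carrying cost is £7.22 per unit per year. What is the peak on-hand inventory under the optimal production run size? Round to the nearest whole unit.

Annual demand D = 457 × 300 = 137,100.
Production build-up factor (1 − d/p) = 1 − 457/900 = 0.4922.
Q* = √(2DS / (H(1 − d/p))) = √(2 × 137,100 × 153 / (7.22 × 0.4922)).
= √(41,952,600 / 3.5538) ≈ 3435.819.
Maximum inventory = Q*(1 − d/p) = 3435.819 × 0.4922 ≈ 1691.186.

I_max ≈ 1,691 cartons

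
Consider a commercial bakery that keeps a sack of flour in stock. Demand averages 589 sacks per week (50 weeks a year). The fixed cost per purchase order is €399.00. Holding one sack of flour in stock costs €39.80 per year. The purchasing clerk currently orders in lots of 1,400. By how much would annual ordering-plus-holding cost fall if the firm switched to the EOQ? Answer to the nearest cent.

Extra cost ≈ €5,669.86 per year

Annual demand D = 589 × 50 = 29,450.
EOQ = √(2DS/H) = √(2 × 29,450 × 399 / 39.8) ≈ 768.43.
Cost at Q* = (D/Q*)S + (Q*/2)H = √(2DSH) ≈ €30,583.39.
Cost at Q = 1,400: (29,450/1,400)×399 + (1,400/2)×39.8 = €8,393.25 + €27,860.00 = €36,253.25.
Excess = €36,253.25 − €30,583.39 = €5,669.86.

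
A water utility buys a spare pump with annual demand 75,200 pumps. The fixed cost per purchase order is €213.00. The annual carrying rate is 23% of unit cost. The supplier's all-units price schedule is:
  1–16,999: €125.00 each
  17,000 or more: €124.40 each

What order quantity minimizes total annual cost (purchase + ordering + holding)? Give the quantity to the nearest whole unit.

Holding cost per unit per year at price C is H = 0.23·C.
Evaluate total cost at each tier's feasible EOQ or, if the EOQ is below the tier, at the tier's minimum quantity.
EOQ at €125.00 = 1055.6 (feasible in tier 1): TC = 75,200×€125.00 + (75,200/1055.6)×213 + (1055.6/2)×0.23×€125.00 = €9,430,348.18.
EOQ at €124.40 = 1058.1 < 17000, so use break Q=17000: TC = 75,200×€124.40 + (75,200/17000.0)×213 + (17000.0/2)×0.23×€124.40 = €9,599,024.21.
Lowest total cost is €9,430,348.18 at Q = 1055.6.

Q* ≈ 1,056 pumps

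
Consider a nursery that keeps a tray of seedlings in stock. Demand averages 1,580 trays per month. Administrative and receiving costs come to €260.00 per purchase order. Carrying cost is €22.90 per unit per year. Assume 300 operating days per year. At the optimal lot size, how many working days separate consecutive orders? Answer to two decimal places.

Annual demand D = 1,580 × 12 = 18,960.
Q* = √(2DS/H) = √(2 × 18,960 × 260 / 22.9) ≈ 656.15.
Cycle time = Q*/D × 300 = 656.15 / 18,960 × 300 ≈ 10.382 days.

T ≈ 10.38 days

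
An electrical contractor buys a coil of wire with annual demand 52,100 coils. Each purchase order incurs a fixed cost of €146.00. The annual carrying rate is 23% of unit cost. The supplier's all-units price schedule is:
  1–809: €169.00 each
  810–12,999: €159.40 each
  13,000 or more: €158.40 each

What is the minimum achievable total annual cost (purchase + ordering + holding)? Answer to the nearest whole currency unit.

Holding cost per unit per year at price C is H = 0.23·C.
For each price level, check whether its EOQ is feasible; otherwise the best quantity at that price is the breakpoint.
EOQ at €169.00 = 625.6 (feasible in tier 1): TC = 52,100×€169.00 + (52,100/625.6)×146 + (625.6/2)×0.23×€169.00 = €8,829,217.42.
EOQ at €159.40 = 644.2 < 810, so use break Q=810: TC = 52,100×€159.40 + (52,100/810.0)×146 + (810.0/2)×0.23×€159.40 = €8,328,978.97.
EOQ at €158.40 = 646.2 < 13000, so use break Q=13000: TC = 52,100×€158.40 + (52,100/13000.0)×146 + (13000.0/2)×0.23×€158.40 = €8,490,033.12.
Lowest total cost among the candidates is at Q = 810.0.

TC* ≈ €8,328,979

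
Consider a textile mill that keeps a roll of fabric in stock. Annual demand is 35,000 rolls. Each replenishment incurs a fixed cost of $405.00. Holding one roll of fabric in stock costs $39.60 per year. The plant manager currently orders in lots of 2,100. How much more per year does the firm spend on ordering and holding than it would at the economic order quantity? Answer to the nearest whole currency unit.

EOQ = √(2DS/H) = √(2 × 35,000 × 405 / 39.6) ≈ 846.11.
Cost at Q* = (D/Q*)S + (Q*/2)H = √(2DSH) ≈ $33,506.12.
Cost at Q = 2,100: (35,000/2,100)×405 + (2,100/2)×39.6 = $6,750.00 + $41,580.00 = $48,330.00.
Excess = $48,330.00 − $33,506.12 = $14,823.88.

Extra cost ≈ $14,824 per year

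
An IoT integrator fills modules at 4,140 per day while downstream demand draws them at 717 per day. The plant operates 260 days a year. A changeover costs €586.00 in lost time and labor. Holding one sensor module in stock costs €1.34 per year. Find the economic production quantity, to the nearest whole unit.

Q* ≈ 14,043 modules

Annual demand D = 717 × 260 = 186,420.
Production build-up factor (1 − d/p) = 1 − 717/4,140 = 0.8268.
Q* = √(2DS / (H(1 − d/p))) = √(2 × 186,420 × 586 / (1.34 × 0.8268)).
= √(218,484,240 / 1.1079) ≈ 14042.822.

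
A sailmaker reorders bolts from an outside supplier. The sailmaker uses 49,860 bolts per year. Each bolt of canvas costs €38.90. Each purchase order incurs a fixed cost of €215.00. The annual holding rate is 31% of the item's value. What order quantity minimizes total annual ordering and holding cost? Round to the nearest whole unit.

Holding cost H = 0.31 × €38.90 = €12.0590 per unit per year.
EOQ = √(2DS / H) = √(2 × 49,860 × 215 / 12.059).
= √(21,439,800 / 12.059) = √1,777,908.616 ≈ 1333.382.

Q* ≈ 1,333 bolts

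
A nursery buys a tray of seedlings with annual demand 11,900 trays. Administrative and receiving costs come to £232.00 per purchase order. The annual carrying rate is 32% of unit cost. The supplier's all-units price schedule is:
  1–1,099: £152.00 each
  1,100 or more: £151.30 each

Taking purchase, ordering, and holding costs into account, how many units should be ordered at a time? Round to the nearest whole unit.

Holding cost per unit per year at price C is H = 0.32·C.
Candidates are each tier's EOQ (if it falls in that tier) and each price-break quantity.
EOQ at £152.00 = 336.9 (feasible in tier 1): TC = 11,900×£152.00 + (11,900/336.9)×232 + (336.9/2)×0.32×£152.00 = £1,825,188.12.
EOQ at £151.30 = 337.7 < 1100, so use break Q=1100: TC = 11,900×£151.30 + (11,900/1100.0)×232 + (1100.0/2)×0.32×£151.30 = £1,829,608.62.
Lowest total cost is £1,825,188.12 at Q = 336.9.

Q* ≈ 337 trays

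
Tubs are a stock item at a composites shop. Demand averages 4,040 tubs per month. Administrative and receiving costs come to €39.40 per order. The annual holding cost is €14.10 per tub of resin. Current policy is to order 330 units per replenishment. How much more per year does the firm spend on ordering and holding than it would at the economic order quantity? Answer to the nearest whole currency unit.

Annual demand D = 4,040 × 12 = 48,480.
EOQ = √(2DS/H) = √(2 × 48,480 × 39.4 / 14.1) ≈ 520.52.
Cost at Q* = (D/Q*)S + (Q*/2)H = √(2DSH) ≈ €7,339.29.
Cost at Q = 330: (48,480/330)×39.4 + (330/2)×14.1 = €5,788.22 + €2,326.50 = €8,114.72.
Excess = €8,114.72 − €7,339.29 = €775.43.

Extra cost ≈ €775 per year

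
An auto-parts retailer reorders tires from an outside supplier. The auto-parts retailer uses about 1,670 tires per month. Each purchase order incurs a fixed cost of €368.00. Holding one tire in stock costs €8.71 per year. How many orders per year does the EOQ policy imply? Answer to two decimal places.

Annual demand D = 1,670 × 12 = 20,040.
The optimal lot size = √(2DS/H) = √(2 × 20,040 × 368 / 8.71) ≈ 1301.30.
Orders per year = D / Q* = 20,040 / 1301.30 ≈ 15.400.

N ≈ 15.40 orders per year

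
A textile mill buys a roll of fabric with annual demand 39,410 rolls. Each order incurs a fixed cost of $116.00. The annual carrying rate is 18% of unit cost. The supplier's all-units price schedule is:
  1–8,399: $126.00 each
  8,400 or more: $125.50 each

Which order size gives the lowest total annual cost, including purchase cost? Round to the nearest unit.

Holding cost per unit per year at price C is H = 0.18·C.
For each price level, check whether its EOQ is feasible; otherwise the best quantity at that price is the breakpoint.
EOQ at $126.00 = 634.9 (feasible in tier 1): TC = 39,410×$126.00 + (39,410/634.9)×116 + (634.9/2)×0.18×$126.00 = $4,980,060.21.
EOQ at $125.50 = 636.2 < 8400, so use break Q=8400: TC = 39,410×$125.50 + (39,410/8400.0)×116 + (8400.0/2)×0.18×$125.50 = $5,041,377.23.
Lowest total cost is $4,980,060.21 at Q = 634.9.

Q* ≈ 635 rolls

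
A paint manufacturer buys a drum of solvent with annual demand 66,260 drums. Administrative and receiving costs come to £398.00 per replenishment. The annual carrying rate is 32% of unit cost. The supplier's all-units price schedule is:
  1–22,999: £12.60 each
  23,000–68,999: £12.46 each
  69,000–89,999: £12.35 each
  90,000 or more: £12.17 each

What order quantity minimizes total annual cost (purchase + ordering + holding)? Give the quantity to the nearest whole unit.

Holding cost per unit per year at price C is H = 0.32·C.
Evaluate total cost at each tier's feasible EOQ or, if the EOQ is below the tier, at the tier's minimum quantity.
EOQ at £12.60 = 3616.8 (feasible in tier 1): TC = 66,260×£12.60 + (66,260/3616.8)×398 + (3616.8/2)×0.32×£12.60 = £849,458.85.
EOQ at £12.46 = 3637.0 < 23000, so use break Q=23000: TC = 66,260×£12.46 + (66,260/23000.0)×398 + (23000.0/2)×0.32×£12.46 = £872,598.99.
EOQ at £12.35 = 3653.2 < 69000, so use break Q=69000: TC = 66,260×£12.35 + (66,260/69000.0)×398 + (69000.0/2)×0.32×£12.35 = £955,037.20.
EOQ at £12.17 = 3680.1 < 90000, so use break Q=90000: TC = 66,260×£12.17 + (66,260/90000.0)×398 + (90000.0/2)×0.32×£12.17 = £981,925.22.
Lowest total cost is £849,458.85 at Q = 3616.8.

Q* ≈ 3,617 drums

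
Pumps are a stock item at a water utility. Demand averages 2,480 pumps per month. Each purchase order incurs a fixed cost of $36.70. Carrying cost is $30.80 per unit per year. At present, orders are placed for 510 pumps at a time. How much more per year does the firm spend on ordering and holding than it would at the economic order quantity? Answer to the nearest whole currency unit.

Annual demand D = 2,480 × 12 = 29,760.
EOQ = √(2DS/H) = √(2 × 29,760 × 36.7 / 30.8) ≈ 266.31.
Cost at Q* = (D/Q*)S + (Q*/2)H = √(2DSH) ≈ $8,202.38.
Cost at Q = 510: (29,760/510)×36.7 + (510/2)×30.8 = $2,141.55 + $7,854.00 = $9,995.55.
Excess = $9,995.55 − $8,202.38 = $1,793.17.

Extra cost ≈ $1,793 per year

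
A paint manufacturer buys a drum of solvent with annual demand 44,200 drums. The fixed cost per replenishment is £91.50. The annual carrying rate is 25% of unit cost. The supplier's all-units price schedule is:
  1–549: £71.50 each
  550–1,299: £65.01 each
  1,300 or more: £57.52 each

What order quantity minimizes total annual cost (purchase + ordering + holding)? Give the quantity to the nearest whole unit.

Q* ≈ 1,300 drums

Holding cost per unit per year at price C is H = 0.25·C.
For each price level, check whether its EOQ is feasible; otherwise the best quantity at that price is the breakpoint.
Tier 1 (£71.50): EOQ = 672.7 exceeds tier's upper bound 549, so this tier is dominated.
EOQ at £65.01 = 705.5 (feasible in tier 2): TC = 44,200×£65.01 + (44,200/705.5)×91.5 + (705.5/2)×0.25×£65.01 = £2,884,907.60.
EOQ at £57.52 = 750.0 < 1300, so use break Q=1300: TC = 44,200×£57.52 + (44,200/1300.0)×91.5 + (1300.0/2)×0.25×£57.52 = £2,554,842.00.
Lowest total cost is £2,554,842.00 at Q = 1300.0.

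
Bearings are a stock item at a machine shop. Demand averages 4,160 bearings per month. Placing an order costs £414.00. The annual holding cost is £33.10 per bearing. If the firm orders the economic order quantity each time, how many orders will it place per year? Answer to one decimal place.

N ≈ 44.7 orders per year

Annual demand D = 4,160 × 12 = 49,920.
EOQ = √(2DS/H) = √(2 × 49,920 × 414 / 33.1) ≈ 1117.48.
Orders per year = D / Q* = 49,920 / 1117.48 ≈ 44.672.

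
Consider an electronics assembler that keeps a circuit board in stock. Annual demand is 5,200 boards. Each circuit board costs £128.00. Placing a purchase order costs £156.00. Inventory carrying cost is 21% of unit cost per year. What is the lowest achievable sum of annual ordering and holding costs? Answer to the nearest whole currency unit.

TC* ≈ £6,604

Holding cost H = 0.21 × £128.00 = £26.8800 per unit per year.
Q* = √(2DS/H) = √(2 × 5,200 × 156 / 26.88) ≈ 245.68.
At Q*, ordering cost (D/Q*)S equals holding cost (Q*/2)H, each = √(DSH/2).
Minimum total = √(2DSH) = √(2 × 5,200 × 156 × 26.88) ≈ 6603.795.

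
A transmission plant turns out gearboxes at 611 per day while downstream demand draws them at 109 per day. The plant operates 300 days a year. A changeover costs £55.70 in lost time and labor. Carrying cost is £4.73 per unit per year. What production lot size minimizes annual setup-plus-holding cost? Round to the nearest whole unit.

Annual demand D = 109 × 300 = 32,700.
Production build-up factor (1 − d/p) = 1 − 109/611 = 0.8216.
Q* = √(2DS / (H(1 − d/p))) = √(2 × 32,700 × 55.7 / (4.73 × 0.8216)).
= √(3,642,780 / 3.8862) ≈ 968.177.

Q* ≈ 968 gearboxes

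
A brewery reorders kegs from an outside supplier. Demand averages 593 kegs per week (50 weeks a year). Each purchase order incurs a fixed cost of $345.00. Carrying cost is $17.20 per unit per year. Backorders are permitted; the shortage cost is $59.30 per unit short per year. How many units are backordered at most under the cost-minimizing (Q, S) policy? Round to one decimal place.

Annual demand D = 593 × 50 = 29,650.
With planned backorders, Q* = √(2DS/H) · √((H+B)/B).
√(2DS/H) = √(2 × 29,650 × 345 / 17.2) = 1090.618.
√((H+B)/B) = √((17.2+59.3)/59.3) = 1.1358.
Q* ≈ 1238.728.
S* = Q* · H/(H+B) = 1238.728 × 17.2/76.5 ≈ 278.511.

S* ≈ 278.5 kegs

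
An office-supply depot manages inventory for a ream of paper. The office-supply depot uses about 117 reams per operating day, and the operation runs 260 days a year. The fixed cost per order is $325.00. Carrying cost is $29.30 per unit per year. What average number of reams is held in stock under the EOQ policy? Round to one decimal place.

Average inventory ≈ 410.7 reams

Annual demand D = 117 × 260 = 30,420.
Q* = √(2DS/H) = √(2 × 30,420 × 325 / 29.3) ≈ 821.49.
Average inventory = Q*/2 ≈ 821.49 / 2 = 410.745.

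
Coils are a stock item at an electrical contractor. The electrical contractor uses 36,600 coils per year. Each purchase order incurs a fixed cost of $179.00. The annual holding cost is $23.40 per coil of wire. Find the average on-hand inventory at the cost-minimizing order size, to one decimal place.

Average inventory ≈ 374.1 coils

The optimal lot size = √(2DS/H) = √(2 × 36,600 × 179 / 23.4) ≈ 748.30.
Average inventory = Q*/2 ≈ 748.30 / 2 = 374.149.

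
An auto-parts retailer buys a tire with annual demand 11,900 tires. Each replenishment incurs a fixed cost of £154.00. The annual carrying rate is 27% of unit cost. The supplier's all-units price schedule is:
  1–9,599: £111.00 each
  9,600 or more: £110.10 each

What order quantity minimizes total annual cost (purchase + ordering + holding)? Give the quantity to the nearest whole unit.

Q* ≈ 350 tires

Holding cost per unit per year at price C is H = 0.27·C.
Candidates are each tier's EOQ (if it falls in that tier) and each price-break quantity.
EOQ at £111.00 = 349.7 (feasible in tier 1): TC = 11,900×£111.00 + (11,900/349.7)×154 + (349.7/2)×0.27×£111.00 = £1,331,380.75.
EOQ at £110.10 = 351.1 < 9600, so use break Q=9600: TC = 11,900×£110.10 + (11,900/9600.0)×154 + (9600.0/2)×0.27×£110.10 = £1,453,070.50.
Lowest total cost is £1,331,380.75 at Q = 349.7.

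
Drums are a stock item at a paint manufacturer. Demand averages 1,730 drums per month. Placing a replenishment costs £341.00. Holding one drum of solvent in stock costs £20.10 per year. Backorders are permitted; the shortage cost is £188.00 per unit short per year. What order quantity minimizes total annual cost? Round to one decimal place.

Annual demand D = 1,730 × 12 = 20,760.
With planned backorders, Q* = √(2DS/H) · √((H+B)/B).
√(2DS/H) = √(2 × 20,760 × 341 / 20.1) = 839.282.
√((H+B)/B) = √((20.1+188)/188) = 1.0521.
Q* ≈ 883.009.

Q* ≈ 883.0 drums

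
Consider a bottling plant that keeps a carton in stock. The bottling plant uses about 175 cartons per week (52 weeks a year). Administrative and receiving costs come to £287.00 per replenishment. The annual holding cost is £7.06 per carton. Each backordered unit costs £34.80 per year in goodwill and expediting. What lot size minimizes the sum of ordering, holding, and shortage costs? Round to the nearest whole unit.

Q* ≈ 943 cartons

Annual demand D = 175 × 52 = 9,100.
With planned backorders, Q* = √(2DS/H) · √((H+B)/B).
√(2DS/H) = √(2 × 9,100 × 287 / 7.06) = 860.150.
√((H+B)/B) = √((7.06+34.8)/34.8) = 1.0968.
Q* ≈ 943.375.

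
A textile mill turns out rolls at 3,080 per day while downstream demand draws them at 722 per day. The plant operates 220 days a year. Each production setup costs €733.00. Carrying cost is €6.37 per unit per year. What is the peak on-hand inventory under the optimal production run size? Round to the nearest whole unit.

Annual demand D = 722 × 220 = 158,840.
Production build-up factor (1 − d/p) = 1 − 722/3,080 = 0.7656.
Q* = √(2DS / (H(1 − d/p))) = √(2 × 158,840 × 733 / (6.37 × 0.7656)).
= √(232,859,440 / 4.8768) ≈ 6910.042.
Maximum inventory = Q*(1 − d/p) = 6910.042 × 0.7656 ≈ 5290.220.

I_max ≈ 5,290 rolls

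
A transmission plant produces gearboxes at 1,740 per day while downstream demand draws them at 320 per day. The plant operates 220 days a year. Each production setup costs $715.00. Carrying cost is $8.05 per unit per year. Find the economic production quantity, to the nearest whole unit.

Annual demand D = 320 × 220 = 70,400.
Production build-up factor (1 − d/p) = 1 − 320/1,740 = 0.8161.
Q* = √(2DS / (H(1 − d/p))) = √(2 × 70,400 × 715 / (8.05 × 0.8161)).
= √(100,672,000 / 6.5695) ≈ 3914.595.

Q* ≈ 3,915 gearboxes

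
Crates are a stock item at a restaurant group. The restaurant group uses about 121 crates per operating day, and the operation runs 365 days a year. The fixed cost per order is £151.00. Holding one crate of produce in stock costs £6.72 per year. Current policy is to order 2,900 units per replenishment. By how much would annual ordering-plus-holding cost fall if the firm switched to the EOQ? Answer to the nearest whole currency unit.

Extra cost ≈ £2,576 per year

Annual demand D = 121 × 365 = 44,165.
EOQ = √(2DS/H) = √(2 × 44,165 × 151 / 6.72) ≈ 1408.83.
Cost at Q* = (D/Q*)S + (Q*/2)H = √(2DSH) ≈ £9,467.32.
Cost at Q = 2,900: (44,165/2,900)×151 + (2,900/2)×6.72 = £2,299.63 + £9,744.00 = £12,043.63.
Excess = £12,043.63 − £9,467.32 = £2,576.30.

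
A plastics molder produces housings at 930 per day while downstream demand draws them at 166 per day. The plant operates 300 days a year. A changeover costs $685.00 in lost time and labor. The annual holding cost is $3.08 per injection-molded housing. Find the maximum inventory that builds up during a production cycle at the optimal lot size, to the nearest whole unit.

Annual demand D = 166 × 300 = 49,800.
Production build-up factor (1 − d/p) = 1 − 166/930 = 0.8215.
Q* = √(2DS / (H(1 − d/p))) = √(2 × 49,800 × 685 / (3.08 × 0.8215)).
= √(68,226,000 / 2.5302) ≈ 5192.714.
Maximum inventory = Q*(1 − d/p) = 5192.714 × 0.8215 ≈ 4265.842.

I_max ≈ 4,266 housings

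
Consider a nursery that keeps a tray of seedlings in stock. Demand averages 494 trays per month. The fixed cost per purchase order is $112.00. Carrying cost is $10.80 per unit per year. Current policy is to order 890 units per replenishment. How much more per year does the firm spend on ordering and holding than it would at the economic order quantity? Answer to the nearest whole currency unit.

Annual demand D = 494 × 12 = 5,928.
EOQ = √(2DS/H) = √(2 × 5,928 × 112 / 10.8) ≈ 350.64.
Cost at Q* = (D/Q*)S + (Q*/2)H = √(2DSH) ≈ $3,786.95.
Cost at Q = 890: (5,928/890)×112 + (890/2)×10.8 = $746.00 + $4,806.00 = $5,552.00.
Excess = $5,552.00 − $3,786.95 = $1,765.04.

Extra cost ≈ $1,765 per year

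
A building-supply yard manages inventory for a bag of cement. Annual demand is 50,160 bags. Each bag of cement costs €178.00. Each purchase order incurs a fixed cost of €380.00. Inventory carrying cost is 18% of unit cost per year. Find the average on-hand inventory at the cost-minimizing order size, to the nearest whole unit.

Holding cost H = 0.18 × €178.00 = €32.0400 per unit per year.
Q* = √(2DS/H) = √(2 × 50,160 × 380 / 32.04) ≈ 1090.79.
Average inventory = Q*/2 ≈ 1090.79 / 2 = 545.393.

Average inventory ≈ 545 bags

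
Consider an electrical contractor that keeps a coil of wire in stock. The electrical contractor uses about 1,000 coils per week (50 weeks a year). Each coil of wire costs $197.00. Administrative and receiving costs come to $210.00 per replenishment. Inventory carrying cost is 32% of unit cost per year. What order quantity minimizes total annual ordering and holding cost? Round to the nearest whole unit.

Q* ≈ 577 coils

Annual demand D = 1,000 × 50 = 50,000.
Holding cost H = 0.32 × $197.00 = $63.0400 per unit per year.
EOQ = √(2DS / H) = √(2 × 50,000 × 210 / 63.04).
= √(21,000,000 / 63.04) = √333,121.8274 ≈ 577.167.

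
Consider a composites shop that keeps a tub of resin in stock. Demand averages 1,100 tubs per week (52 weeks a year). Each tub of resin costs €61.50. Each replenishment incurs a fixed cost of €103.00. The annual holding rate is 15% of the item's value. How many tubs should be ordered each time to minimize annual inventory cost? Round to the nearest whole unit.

Q* ≈ 1,130 tubs

Annual demand D = 1,100 × 52 = 57,200.
Holding cost H = 0.15 × €61.50 = €9.2250 per unit per year.
EOQ = √(2DS / H) = √(2 × 57,200 × 103 / 9.225).
= √(11,783,200 / 9.225) = √1,277,311.6531 ≈ 1130.182.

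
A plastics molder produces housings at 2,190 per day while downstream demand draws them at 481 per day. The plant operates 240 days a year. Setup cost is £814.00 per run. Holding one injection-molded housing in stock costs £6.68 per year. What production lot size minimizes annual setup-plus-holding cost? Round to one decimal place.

Annual demand D = 481 × 240 = 115,440.
Production build-up factor (1 − d/p) = 1 − 481/2,190 = 0.7804.
Q* = √(2DS / (H(1 − d/p))) = √(2 × 115,440 × 814 / (6.68 × 0.7804)).
= √(187,936,320 / 5.2128) ≈ 6004.380.

Q* ≈ 6,004.4 housings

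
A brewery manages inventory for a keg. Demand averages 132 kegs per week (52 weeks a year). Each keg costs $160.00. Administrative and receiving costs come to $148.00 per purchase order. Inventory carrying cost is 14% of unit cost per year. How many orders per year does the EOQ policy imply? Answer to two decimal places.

N ≈ 22.79 orders per year

Annual demand D = 132 × 52 = 6,864.
Holding cost H = 0.14 × $160.00 = $22.4000 per unit per year.
Q* = √(2DS/H) = √(2 × 6,864 × 148 / 22.4) ≈ 301.17.
Orders per year = D / Q* = 6,864 / 301.17 ≈ 22.791.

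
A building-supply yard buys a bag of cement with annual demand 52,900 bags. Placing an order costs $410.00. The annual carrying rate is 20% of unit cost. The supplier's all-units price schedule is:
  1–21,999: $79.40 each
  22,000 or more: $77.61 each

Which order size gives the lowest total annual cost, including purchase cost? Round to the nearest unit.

Q* ≈ 1,653 bags

Holding cost per unit per year at price C is H = 0.20·C.
Evaluate total cost at each tier's feasible EOQ or, if the EOQ is below the tier, at the tier's minimum quantity.
EOQ at $79.40 = 1652.8 (feasible in tier 1): TC = 52,900×$79.40 + (52,900/1652.8)×410 + (1652.8/2)×0.20×$79.40 = $4,226,505.81.
EOQ at $77.61 = 1671.7 < 22000, so use break Q=22000: TC = 52,900×$77.61 + (52,900/22000.0)×410 + (22000.0/2)×0.20×$77.61 = $4,277,296.86.
Lowest total cost is $4,226,505.81 at Q = 1652.8.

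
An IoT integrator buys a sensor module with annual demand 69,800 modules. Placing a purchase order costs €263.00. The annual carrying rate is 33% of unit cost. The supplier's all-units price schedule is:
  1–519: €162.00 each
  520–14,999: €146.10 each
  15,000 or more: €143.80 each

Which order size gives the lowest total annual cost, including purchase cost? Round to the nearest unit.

Q* ≈ 873 modules

Holding cost per unit per year at price C is H = 0.33·C.
Candidates are each tier's EOQ (if it falls in that tier) and each price-break quantity.
Tier 1 (€162.00): EOQ = 828.7 exceeds tier's upper bound 519, so this tier is dominated.
EOQ at €146.10 = 872.6 (feasible in tier 2): TC = 69,800×€146.10 + (69,800/872.6)×263 + (872.6/2)×0.33×€146.10 = €10,239,852.92.
EOQ at €143.80 = 879.6 < 15000, so use break Q=15000: TC = 69,800×€143.80 + (69,800/15000.0)×263 + (15000.0/2)×0.33×€143.80 = €10,394,368.83.
Lowest total cost is €10,239,852.92 at Q = 872.6.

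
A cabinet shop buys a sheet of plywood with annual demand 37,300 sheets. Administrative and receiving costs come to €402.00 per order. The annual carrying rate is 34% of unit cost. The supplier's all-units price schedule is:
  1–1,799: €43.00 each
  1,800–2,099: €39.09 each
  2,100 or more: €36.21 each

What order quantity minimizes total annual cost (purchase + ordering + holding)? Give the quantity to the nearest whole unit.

Holding cost per unit per year at price C is H = 0.34·C.
Evaluate total cost at each tier's feasible EOQ or, if the EOQ is below the tier, at the tier's minimum quantity.
EOQ at €43.00 = 1432.2 (feasible in tier 1): TC = 37,300×€43.00 + (37,300/1432.2)×402 + (1432.2/2)×0.34×€43.00 = €1,624,839.01.
EOQ at €39.09 = 1502.1 < 1800, so use break Q=1800: TC = 37,300×€39.09 + (37,300/1800.0)×402 + (1800.0/2)×0.34×€39.09 = €1,478,348.87.
EOQ at €36.21 = 1560.7 < 2100, so use break Q=2100: TC = 37,300×€36.21 + (37,300/2100.0)×402 + (2100.0/2)×0.34×€36.21 = €1,370,700.26.
Lowest total cost is €1,370,700.26 at Q = 2100.0.

Q* ≈ 2,100 sheets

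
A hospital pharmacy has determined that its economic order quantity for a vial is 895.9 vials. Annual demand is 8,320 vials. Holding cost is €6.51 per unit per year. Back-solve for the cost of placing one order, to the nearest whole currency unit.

Squaring Q* = √(2DS/H) gives Q*² = 2DS/H.
From Q* = √(2DS/H): S = Q*²H / (2D) = 895.9² × 6.51 / (2 × 8,320) = 314.0124.

S ≈ €314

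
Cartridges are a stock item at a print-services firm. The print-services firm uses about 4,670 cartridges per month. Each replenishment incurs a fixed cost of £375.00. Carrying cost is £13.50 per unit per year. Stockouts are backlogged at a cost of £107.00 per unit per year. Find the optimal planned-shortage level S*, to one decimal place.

Annual demand D = 4,670 × 12 = 56,040.
With planned backorders, Q* = √(2DS/H) · √((H+B)/B).
√(2DS/H) = √(2 × 56,040 × 375 / 13.5) = 1764.464.
√((H+B)/B) = √((13.5+107)/107) = 1.0612.
Q* ≈ 1872.468.
S* = Q* · H/(H+B) = 1872.468 × 13.5/120.5 ≈ 209.779.

S* ≈ 209.8 cartridges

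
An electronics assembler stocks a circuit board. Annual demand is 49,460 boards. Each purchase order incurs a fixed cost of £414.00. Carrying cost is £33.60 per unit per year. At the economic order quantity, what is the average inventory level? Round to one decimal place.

EOQ = √(2DS/H) = √(2 × 49,460 × 414 / 33.6) ≈ 1104.01.
Average inventory = Q*/2 ≈ 1104.01 / 2 = 552.004.

Average inventory ≈ 552.0 boards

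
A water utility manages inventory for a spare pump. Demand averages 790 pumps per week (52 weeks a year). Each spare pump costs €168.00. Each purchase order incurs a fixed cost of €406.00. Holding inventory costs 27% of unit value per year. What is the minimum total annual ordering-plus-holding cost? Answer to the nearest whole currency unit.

TC* ≈ €38,898

Annual demand D = 790 × 52 = 41,080.
Holding cost H = 0.27 × €168.00 = €45.3600 per unit per year.
Q* = √(2DS/H) = √(2 × 41,080 × 406 / 45.36) ≈ 857.54.
At the optimum the two cost components are equal, so total cost = 2·(Q*/2)H = Q*·H.
Minimum total = √(2DSH) = √(2 × 41,080 × 406 × 45.36) ≈ 38898.222.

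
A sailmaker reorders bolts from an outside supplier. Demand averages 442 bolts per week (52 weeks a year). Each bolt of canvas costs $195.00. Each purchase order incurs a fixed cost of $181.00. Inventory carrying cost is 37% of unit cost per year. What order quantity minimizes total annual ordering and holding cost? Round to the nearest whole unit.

Annual demand D = 442 × 52 = 22,984.
Holding cost H = 0.37 × $195.00 = $72.1500 per unit per year.
EOQ = √(2DS / H) = √(2 × 22,984 × 181 / 72.15).
= √(8,320,208 / 72.15) = √115,318.1982 ≈ 339.585.

Q* ≈ 340 bolts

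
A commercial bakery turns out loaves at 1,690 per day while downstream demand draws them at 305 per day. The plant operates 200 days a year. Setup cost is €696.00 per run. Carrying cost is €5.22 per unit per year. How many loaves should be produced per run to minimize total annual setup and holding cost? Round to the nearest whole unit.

Q* ≈ 4,455 loaves

Annual demand D = 305 × 200 = 61,000.
Production build-up factor (1 − d/p) = 1 − 305/1,690 = 0.8195.
Q* = √(2DS / (H(1 − d/p))) = √(2 × 61,000 × 696 / (5.22 × 0.8195)).
= √(84,912,000 / 4.2779) ≈ 4455.206.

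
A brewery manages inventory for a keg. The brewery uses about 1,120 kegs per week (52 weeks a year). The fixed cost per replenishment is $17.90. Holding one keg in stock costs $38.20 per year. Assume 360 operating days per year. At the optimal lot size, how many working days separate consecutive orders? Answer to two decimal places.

T ≈ 1.44 days

Annual demand D = 1,120 × 52 = 58,240.
EOQ = √(2DS/H) = √(2 × 58,240 × 17.9 / 38.2) ≈ 233.63.
Cycle time = Q*/D × 360 = 233.63 / 58,240 × 360 ≈ 1.444 days.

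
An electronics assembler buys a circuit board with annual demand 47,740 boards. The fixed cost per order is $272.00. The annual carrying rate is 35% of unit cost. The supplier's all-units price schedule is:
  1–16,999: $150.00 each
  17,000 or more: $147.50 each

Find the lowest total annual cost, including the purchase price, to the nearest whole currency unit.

TC* ≈ $7,197,925

Holding cost per unit per year at price C is H = 0.35·C.
Candidates are each tier's EOQ (if it falls in that tier) and each price-break quantity.
EOQ at $150.00 = 703.3 (feasible in tier 1): TC = 47,740×$150.00 + (47,740/703.3)×272 + (703.3/2)×0.35×$150.00 = $7,197,924.98.
EOQ at $147.50 = 709.3 < 17000, so use break Q=17000: TC = 47,740×$147.50 + (47,740/17000.0)×272 + (17000.0/2)×0.35×$147.50 = $7,481,226.34.
Lowest total cost among the candidates is at Q = 703.3.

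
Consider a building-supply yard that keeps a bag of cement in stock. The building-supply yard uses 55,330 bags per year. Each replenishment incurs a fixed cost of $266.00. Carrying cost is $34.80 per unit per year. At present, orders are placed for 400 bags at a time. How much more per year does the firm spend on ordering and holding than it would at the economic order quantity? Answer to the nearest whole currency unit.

EOQ = √(2DS/H) = √(2 × 55,330 × 266 / 34.8) ≈ 919.70.
Cost at Q* = (D/Q*)S + (Q*/2)H = √(2DSH) ≈ $32,005.59.
Cost at Q = 400: (55,330/400)×266 + (400/2)×34.8 = $36,794.45 + $6,960.00 = $43,754.45.
Excess = $43,754.45 − $32,005.59 = $11,748.86.

Extra cost ≈ $11,749 per year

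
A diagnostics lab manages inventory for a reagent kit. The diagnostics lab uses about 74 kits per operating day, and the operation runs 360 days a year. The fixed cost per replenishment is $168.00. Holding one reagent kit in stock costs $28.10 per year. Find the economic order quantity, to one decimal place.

Q* ≈ 564.4 kits

Annual demand D = 74 × 360 = 26,640.
EOQ = √(2DS / H) = √(2 × 26,640 × 168 / 28.1).
= √(8,951,040 / 28.1) = √318,542.3488 ≈ 564.396.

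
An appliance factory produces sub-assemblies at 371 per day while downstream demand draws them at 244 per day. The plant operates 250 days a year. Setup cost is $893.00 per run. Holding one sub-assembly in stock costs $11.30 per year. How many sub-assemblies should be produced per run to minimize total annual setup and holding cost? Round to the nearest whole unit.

Q* ≈ 5,307 sub-assemblies

Annual demand D = 244 × 250 = 61,000.
Production build-up factor (1 − d/p) = 1 − 244/371 = 0.3423.
Q* = √(2DS / (H(1 − d/p))) = √(2 × 61,000 × 893 / (11.3 × 0.3423)).
= √(108,946,000 / 3.8682) ≈ 5307.030.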